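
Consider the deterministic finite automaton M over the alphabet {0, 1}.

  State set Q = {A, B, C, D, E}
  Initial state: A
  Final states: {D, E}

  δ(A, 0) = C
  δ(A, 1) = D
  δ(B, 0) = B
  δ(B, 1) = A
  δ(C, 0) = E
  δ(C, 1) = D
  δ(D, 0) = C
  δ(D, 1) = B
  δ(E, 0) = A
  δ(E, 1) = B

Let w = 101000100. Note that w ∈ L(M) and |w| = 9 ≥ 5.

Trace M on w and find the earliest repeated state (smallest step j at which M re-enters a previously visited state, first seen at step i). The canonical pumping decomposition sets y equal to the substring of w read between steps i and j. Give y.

Run of M on w = 1 0 1 0 0 0 1 0 0:
  step 0: A  (start)
  step 1: D  (read 1: A→D)
  step 2: C  (read 0: D→C)
  step 3: D  (read 1: C→D)   ← first repeat (D seen earlier)
  step 4: C  (read 0: D→C)
  step 5: E  (read 0: C→E)
  step 6: A  (read 0: E→A)
  step 7: D  (read 1: A→D)
  step 8: C  (read 0: D→C)
  step 9: E  (read 0: C→E)

So i = 1, j = 3, giving x = w[0:1] = 1, y = w[1:3] = 01, z = w[3:9] = 000100.
Check: |xy| = 3 ≤ 5 and |y| = 2 ≥ 1. Reading y takes M from D back to D, so every xyⁱz is accepted.

01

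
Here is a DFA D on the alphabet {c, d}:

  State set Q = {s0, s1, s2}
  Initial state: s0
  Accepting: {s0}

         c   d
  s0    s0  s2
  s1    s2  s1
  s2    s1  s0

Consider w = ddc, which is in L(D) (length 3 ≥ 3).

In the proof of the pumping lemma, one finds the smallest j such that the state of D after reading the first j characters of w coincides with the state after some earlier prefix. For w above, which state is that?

s0

Run of D on w = d d c:
  step 0: s0  (start)
  step 1: s2  (read d: s0→s2)
  step 2: s0  (read d: s2→s0)   ← first repeat (s0 seen earlier)
  step 3: s0  (read c: s0→s0)

The earliest repeat is at step j = 2: D is in s0, which it already visited at step i = 0.
Since D has 3 states, any run of length ≥ 3 visits 3+1 states, so by pigeonhole some state repeats within the first 3 steps — that repeat gives the pumpable loop.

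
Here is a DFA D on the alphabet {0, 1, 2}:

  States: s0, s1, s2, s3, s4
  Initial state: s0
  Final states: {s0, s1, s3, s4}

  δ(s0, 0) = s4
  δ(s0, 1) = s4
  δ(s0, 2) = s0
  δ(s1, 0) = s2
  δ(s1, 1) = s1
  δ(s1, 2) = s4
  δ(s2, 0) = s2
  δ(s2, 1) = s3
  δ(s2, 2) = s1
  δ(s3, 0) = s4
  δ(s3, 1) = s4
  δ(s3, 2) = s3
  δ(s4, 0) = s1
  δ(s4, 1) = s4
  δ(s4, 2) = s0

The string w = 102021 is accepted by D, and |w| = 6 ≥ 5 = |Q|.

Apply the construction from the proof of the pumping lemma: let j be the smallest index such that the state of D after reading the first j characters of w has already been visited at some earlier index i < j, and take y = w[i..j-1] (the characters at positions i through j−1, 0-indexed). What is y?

02

State sequence: s0 -1-> s4 -0-> s1 -2-> s4 -0-> s1 -2-> s4 -1-> s4
First repeat at step 3: s4 was already visited.

So i = 1, j = 3, giving x = w[0:1] = 1, y = w[1:3] = 02, z = w[3:6] = 021.
Check: |xy| = 3 ≤ 5 and |y| = 2 ≥ 1. Reading y takes D from s4 back to s4, so every xyⁱz is accepted.
With |Q| = 5, pigeonhole forces a state repeat no later than step 5; the substring read between the first and second visits to that state can be pumped.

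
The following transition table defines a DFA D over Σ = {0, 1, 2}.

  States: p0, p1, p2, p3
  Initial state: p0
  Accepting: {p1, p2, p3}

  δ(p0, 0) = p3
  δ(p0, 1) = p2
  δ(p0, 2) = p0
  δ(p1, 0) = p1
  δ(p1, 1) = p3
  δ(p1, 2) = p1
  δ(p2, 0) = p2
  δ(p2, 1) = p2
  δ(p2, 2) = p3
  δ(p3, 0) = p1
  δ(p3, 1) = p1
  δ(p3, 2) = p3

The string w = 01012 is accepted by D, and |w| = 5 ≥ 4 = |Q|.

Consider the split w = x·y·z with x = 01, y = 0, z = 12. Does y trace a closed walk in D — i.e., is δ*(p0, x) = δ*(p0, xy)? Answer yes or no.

Run of D on the first 3 characters of w = 0 1 0:
  step 0: p0  (start)
  step 1: p3  (read 0: p0→p3)
  step 2: p1  (read 1: p3→p1)
  step 3: p1  (read 0: p1→p1)

After x (step 2): p1. After xy (step 3): p1.
They match, so y = 0 drives D around a cycle from p1 back to itself; pumping y any number of times keeps D in p1 before reading z, and xyⁱz ∈ L(D) for every i ≥ 0.

yes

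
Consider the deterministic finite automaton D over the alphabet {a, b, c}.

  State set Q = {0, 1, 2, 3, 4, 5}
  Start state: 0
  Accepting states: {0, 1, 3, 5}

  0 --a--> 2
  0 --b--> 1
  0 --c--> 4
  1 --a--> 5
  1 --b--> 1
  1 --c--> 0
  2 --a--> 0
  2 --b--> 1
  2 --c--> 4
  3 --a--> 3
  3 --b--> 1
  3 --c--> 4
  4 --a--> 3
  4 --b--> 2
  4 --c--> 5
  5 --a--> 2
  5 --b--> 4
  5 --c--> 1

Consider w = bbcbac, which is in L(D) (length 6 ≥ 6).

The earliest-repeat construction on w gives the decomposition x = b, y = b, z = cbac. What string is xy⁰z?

xy⁰z = xz = b·cbac = bcbac.
Reading y = b takes D from 1 back to 1, so after x the machine is still in 1, and z then leads to the accepting state 1. Hence bcbac ∈ L(D).

bcbac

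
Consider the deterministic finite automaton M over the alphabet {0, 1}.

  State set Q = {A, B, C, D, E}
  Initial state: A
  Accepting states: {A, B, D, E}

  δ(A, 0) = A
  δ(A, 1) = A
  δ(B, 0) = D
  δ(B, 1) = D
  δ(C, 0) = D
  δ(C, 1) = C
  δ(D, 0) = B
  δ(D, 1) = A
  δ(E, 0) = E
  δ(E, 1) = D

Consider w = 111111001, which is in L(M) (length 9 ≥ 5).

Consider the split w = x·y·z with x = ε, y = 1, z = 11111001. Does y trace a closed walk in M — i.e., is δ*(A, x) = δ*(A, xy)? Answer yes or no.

yes

Run of M on the first 1 characters of w = 1:
  step 0: A  (start)
  step 1: A  (read 1: A→A)

After x (step 0): A. After xy (step 1): A.
They match, so y = 1 drives M around a cycle from A back to itself; pumping y any number of times keeps M in A before reading z, and xyⁱz ∈ L(M) for every i ≥ 0.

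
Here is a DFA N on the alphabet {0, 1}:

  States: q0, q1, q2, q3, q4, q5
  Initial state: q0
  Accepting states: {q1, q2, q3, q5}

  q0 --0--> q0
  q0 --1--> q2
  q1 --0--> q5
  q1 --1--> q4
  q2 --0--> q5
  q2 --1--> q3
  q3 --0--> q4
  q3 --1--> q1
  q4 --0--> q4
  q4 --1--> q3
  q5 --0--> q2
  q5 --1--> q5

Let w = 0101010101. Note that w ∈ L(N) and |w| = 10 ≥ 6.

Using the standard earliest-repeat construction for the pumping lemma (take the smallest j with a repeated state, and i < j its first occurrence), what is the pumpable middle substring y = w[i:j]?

0

Run of N on w = 0 1 0 1 0 1 0 1 0 1:
  step 0: q0  (start)
  step 1: q0  (read 0: q0→q0)   ← first repeat (q0 seen earlier)
  step 2: q2  (read 1: q0→q2)
  step 3: q5  (read 0: q2→q5)
  step 4: q5  (read 1: q5→q5)
  step 5: q2  (read 0: q5→q2)
  step 6: q3  (read 1: q2→q3)
  step 7: q4  (read 0: q3→q4)
  step 8: q3  (read 1: q4→q3)
  step 9: q4  (read 0: q3→q4)
  step 10: q3  (read 1: q4→q3)

So i = 0, j = 1, giving x = w[0:0] = ε, y = w[0:1] = 0, z = w[1:10] = 101010101.
Check: |xy| = 1 ≤ 6 and |y| = 1 ≥ 1. Reading y takes N from q0 back to q0, so every xyⁱz is accepted.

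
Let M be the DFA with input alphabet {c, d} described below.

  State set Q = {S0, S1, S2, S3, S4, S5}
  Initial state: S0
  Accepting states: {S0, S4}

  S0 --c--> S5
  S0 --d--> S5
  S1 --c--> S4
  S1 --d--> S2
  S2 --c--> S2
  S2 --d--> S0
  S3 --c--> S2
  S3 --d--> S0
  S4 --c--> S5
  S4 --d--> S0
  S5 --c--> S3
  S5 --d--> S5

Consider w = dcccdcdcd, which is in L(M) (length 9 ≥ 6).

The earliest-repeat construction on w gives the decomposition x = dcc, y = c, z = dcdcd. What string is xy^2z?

xy^2z = dcc·c·c·dcdcd = dccccdcdcd.
Reading y = c takes M from S2 back to S2, so after x·y·y the machine is still in S2, and z then leads to the accepting state S0. Hence dccccdcdcd ∈ L(M).

dccccdcdcd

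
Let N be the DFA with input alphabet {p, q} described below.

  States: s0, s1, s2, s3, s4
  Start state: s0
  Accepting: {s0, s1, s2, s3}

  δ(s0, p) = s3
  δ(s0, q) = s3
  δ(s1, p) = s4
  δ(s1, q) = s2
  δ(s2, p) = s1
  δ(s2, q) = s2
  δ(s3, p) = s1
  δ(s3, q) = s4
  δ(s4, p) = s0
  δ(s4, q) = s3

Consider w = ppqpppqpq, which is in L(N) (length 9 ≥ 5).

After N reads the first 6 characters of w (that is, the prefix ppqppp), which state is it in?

s0

Run of N on the first 6 characters of w = p p q p p p:
  step 0: s0  (start)
  step 1: s3  (read p: s0→s3)
  step 2: s1  (read p: s3→s1)
  step 3: s2  (read q: s1→s2)
  step 4: s1  (read p: s2→s1)
  step 5: s4  (read p: s1→s4)
  step 6: s0  (read p: s4→s0)

After reading 6 characters, N is in state s0.
(This kind of state-tracing is the core of the pumping-lemma construction: with 5 states, pigeonhole forces a repeat within the first 5 steps.)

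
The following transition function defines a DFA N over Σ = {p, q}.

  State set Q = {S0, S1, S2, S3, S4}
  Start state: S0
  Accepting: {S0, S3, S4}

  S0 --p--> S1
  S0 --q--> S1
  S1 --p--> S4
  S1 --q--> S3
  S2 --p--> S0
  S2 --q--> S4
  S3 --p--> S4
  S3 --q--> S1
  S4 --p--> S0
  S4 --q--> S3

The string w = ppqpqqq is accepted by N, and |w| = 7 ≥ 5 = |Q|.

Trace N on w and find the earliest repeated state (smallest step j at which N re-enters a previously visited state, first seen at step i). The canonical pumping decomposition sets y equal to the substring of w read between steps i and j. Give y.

qp

State sequence: S0 -p-> S1 -p-> S4 -q-> S3 -p-> S4 -q-> S3 -q-> S1 -q-> S3
First repeat at step 4: S4 was already visited.

So i = 2, j = 4, giving x = w[0:2] = pp, y = w[2:4] = qp, z = w[4:7] = qqq.
Check: |xy| = 4 ≤ 5 and |y| = 2 ≥ 1. Reading y takes N from S4 back to S4, so every xyⁱz is accepted.
The DFA has 5 states, so the proof of the pumping lemma guarantees a repeated state among the first 5+1 visited; the segment between the two visits is the pumpable y.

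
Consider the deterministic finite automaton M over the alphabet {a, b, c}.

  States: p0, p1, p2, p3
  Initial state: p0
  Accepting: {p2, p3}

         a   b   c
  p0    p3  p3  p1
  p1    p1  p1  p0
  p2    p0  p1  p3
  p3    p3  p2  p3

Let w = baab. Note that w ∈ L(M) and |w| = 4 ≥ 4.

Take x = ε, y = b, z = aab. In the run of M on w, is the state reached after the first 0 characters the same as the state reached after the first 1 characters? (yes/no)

no

Run of M on the first 1 characters of w = b:
  step 0: p0  (start)
  step 1: p3  (read b: p0→p3)

After x (step 0): p0. After xy (step 1): p3.
They differ (p0 ≠ p3), so y is not a cycle from the state after x; this split is not the one the pumping-lemma construction produces, and pumping y need not keep the string in L(M).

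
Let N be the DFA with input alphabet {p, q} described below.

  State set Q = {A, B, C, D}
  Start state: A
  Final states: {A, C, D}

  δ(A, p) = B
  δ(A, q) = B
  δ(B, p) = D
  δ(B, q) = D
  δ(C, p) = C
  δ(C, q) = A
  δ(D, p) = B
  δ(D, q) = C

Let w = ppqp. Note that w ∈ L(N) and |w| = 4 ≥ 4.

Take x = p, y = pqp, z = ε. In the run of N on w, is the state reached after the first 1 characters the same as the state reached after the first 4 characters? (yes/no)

State sequence: A -p-> B -p-> D -q-> C -p-> C

After x (step 1): B. After xy (step 4): C.
They differ (B ≠ C), so y is not a cycle from the state after x; this split is not the one the pumping-lemma construction produces, and pumping y need not keep the string in L(N).

no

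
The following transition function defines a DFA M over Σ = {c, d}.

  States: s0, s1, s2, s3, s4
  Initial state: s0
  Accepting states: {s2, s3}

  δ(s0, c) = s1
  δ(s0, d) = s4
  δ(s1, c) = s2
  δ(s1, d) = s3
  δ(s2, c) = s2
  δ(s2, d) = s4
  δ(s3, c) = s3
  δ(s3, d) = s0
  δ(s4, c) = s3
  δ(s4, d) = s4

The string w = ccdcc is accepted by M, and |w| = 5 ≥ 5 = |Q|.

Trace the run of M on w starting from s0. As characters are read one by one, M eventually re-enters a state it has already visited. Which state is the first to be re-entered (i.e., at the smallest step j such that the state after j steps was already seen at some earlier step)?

s3

Run of M on w = c c d c c:
  step 0: s0  (start)
  step 1: s1  (read c: s0→s1)
  step 2: s2  (read c: s1→s2)
  step 3: s4  (read d: s2→s4)
  step 4: s3  (read c: s4→s3)
  step 5: s3  (read c: s3→s3)   ← first repeat (s3 seen earlier)

The earliest repeat is at step j = 5: M is in s3, which it already visited at step i = 4.
With |Q| = 5, pigeonhole forces a state repeat no later than step 5; the substring read between the first and second visits to that state can be pumped.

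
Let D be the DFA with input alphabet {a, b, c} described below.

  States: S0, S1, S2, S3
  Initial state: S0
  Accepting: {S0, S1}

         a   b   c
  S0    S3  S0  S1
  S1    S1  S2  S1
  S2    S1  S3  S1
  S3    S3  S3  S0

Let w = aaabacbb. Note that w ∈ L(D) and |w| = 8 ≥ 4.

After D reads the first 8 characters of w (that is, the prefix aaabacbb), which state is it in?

State sequence: S0 -a-> S3 -a-> S3 -a-> S3 -b-> S3 -a-> S3 -c-> S0 -b-> S0 -b-> S0

After reading 8 characters, D is in state S0.
(This kind of state-tracing is the core of the pumping-lemma construction: with 4 states, pigeonhole forces a repeat within the first 4 steps.)

S0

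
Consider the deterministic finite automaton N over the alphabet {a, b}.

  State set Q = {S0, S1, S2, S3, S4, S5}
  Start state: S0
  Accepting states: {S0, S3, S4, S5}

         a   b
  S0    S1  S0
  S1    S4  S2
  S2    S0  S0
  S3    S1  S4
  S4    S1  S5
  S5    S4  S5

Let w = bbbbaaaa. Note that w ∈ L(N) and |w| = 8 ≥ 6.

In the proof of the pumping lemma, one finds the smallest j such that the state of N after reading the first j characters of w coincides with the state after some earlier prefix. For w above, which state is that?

State sequence: S0 -b-> S0 -b-> S0 -b-> S0 -b-> S0 -a-> S1 -a-> S4 -a-> S1 -a-> S4
First repeat at step 1: S0 was already visited.

The earliest repeat is at step j = 1: N is in S0, which it already visited at step i = 0.
Since N has 6 states, any run of length ≥ 6 visits 6+1 states, so by pigeonhole some state repeats within the first 6 steps — that repeat gives the pumpable loop.

S0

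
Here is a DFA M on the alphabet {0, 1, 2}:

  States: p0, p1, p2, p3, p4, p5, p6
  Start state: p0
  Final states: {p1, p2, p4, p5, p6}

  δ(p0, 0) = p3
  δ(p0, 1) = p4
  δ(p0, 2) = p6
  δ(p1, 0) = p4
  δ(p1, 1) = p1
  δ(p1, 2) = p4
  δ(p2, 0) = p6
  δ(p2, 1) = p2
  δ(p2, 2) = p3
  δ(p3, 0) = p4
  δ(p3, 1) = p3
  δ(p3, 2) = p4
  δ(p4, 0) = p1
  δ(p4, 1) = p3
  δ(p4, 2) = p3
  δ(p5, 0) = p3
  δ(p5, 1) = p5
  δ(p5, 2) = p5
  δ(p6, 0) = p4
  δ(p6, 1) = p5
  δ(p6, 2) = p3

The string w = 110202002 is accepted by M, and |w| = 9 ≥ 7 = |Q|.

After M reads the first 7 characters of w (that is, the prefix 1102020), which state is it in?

Run of M on the first 7 characters of w = 1 1 0 2 0 2 0:
  step 0: p0  (start)
  step 1: p4  (read 1: p0→p4)
  step 2: p3  (read 1: p4→p3)
  step 3: p4  (read 0: p3→p4)
  step 4: p3  (read 2: p4→p3)
  step 5: p4  (read 0: p3→p4)
  step 6: p3  (read 2: p4→p3)
  step 7: p4  (read 0: p3→p4)

After reading 7 characters, M is in state p4.

p4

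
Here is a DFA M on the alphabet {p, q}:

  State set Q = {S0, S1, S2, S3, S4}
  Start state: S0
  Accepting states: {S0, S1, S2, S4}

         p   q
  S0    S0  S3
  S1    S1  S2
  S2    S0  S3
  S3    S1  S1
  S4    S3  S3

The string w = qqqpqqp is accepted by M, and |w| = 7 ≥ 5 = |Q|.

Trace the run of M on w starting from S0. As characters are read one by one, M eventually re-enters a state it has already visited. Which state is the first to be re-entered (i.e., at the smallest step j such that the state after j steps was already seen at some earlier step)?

Run of M on w = q q q p q q p:
  step 0: S0  (start)
  step 1: S3  (read q: S0→S3)
  step 2: S1  (read q: S3→S1)
  step 3: S2  (read q: S1→S2)
  step 4: S0  (read p: S2→S0)   ← first repeat (S0 seen earlier)
  step 5: S3  (read q: S0→S3)
  step 6: S1  (read q: S3→S1)
  step 7: S1  (read p: S1→S1)

The earliest repeat is at step j = 4: M is in S0, which it already visited at step i = 0.

S0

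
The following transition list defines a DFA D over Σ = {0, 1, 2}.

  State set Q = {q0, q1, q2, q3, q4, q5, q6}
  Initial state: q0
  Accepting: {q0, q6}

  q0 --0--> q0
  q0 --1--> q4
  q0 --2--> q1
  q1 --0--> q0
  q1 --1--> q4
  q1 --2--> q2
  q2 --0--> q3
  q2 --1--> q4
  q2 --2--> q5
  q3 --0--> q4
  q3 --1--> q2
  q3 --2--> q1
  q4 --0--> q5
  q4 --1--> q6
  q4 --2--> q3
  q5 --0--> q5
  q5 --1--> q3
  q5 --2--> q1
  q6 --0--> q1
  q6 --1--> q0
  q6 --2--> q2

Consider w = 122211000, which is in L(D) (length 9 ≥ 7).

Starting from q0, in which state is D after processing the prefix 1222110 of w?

q1

State sequence: q0 -1-> q4 -2-> q3 -2-> q1 -2-> q2 -1-> q4 -1-> q6 -0-> q1

After reading 7 characters, D is in state q1.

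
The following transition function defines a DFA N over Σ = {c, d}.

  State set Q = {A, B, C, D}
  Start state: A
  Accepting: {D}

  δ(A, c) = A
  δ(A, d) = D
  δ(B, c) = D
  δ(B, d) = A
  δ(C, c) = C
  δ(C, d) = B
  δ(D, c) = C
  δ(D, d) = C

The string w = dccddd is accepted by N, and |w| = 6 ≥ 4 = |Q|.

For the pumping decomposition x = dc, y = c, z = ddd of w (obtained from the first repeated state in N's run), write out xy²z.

xy^2z = dc·c·c·ddd = dcccddd.
Reading y = c takes N from C back to C, so after x·y·y the machine is still in C, and z then leads to the accepting state D. Hence dcccddd ∈ L(N).

dcccddd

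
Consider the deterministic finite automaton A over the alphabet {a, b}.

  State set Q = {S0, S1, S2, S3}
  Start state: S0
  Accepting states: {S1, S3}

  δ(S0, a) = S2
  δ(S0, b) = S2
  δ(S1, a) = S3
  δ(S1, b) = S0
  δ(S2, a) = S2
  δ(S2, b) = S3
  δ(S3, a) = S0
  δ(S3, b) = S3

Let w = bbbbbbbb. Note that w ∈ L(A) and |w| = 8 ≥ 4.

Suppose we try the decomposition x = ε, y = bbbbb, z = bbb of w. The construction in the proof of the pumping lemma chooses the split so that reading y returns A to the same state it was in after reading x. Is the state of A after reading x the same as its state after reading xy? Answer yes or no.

no

State sequence: S0 -b-> S2 -b-> S3 -b-> S3 -b-> S3 -b-> S3

After x (step 0): S0. After xy (step 5): S3.
They differ (S0 ≠ S3), so y is not a cycle from the state after x; this split is not the one the pumping-lemma construction produces, and pumping y need not keep the string in L(A).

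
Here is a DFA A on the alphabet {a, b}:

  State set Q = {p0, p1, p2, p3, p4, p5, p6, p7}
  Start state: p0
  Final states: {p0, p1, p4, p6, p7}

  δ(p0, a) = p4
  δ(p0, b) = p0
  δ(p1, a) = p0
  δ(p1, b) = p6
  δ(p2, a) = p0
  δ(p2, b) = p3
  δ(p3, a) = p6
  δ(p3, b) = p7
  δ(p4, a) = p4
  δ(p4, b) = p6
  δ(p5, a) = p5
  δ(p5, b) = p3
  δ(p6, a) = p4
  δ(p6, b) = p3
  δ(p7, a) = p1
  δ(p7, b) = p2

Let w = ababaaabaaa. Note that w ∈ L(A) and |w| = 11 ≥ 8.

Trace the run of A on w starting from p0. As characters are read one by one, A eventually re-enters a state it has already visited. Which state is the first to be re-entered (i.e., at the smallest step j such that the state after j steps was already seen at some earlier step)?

State sequence: p0 -a-> p4 -b-> p6 -a-> p4 -b-> p6 -a-> p4 -a-> p4 -a-> p4 -b-> p6 -a-> p4 -a-> p4 -a-> p4
First repeat at step 3: p4 was already visited.

The earliest repeat is at step j = 3: A is in p4, which it already visited at step i = 1.
The DFA has 8 states, so the proof of the pumping lemma guarantees a repeated state among the first 8+1 visited; the segment between the two visits is the pumpable y.

p4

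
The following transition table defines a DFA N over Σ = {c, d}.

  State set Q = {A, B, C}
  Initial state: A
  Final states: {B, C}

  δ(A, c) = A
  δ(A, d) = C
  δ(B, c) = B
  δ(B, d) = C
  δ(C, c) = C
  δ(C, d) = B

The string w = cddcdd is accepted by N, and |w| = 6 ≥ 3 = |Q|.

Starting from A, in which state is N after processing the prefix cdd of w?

B

State sequence: A -c-> A -d-> C -d-> B

After reading 3 characters, N is in state B.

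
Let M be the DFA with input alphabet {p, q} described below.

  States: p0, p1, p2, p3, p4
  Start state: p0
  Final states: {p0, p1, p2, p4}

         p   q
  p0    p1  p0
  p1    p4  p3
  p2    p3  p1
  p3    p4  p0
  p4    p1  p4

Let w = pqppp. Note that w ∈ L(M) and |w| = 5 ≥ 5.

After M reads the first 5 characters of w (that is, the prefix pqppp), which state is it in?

p4

Run of M on the first 5 characters of w = p q p p p:
  step 0: p0  (start)
  step 1: p1  (read p: p0→p1)
  step 2: p3  (read q: p1→p3)
  step 3: p4  (read p: p3→p4)
  step 4: p1  (read p: p4→p1)
  step 5: p4  (read p: p1→p4)

After reading 5 characters, M is in state p4.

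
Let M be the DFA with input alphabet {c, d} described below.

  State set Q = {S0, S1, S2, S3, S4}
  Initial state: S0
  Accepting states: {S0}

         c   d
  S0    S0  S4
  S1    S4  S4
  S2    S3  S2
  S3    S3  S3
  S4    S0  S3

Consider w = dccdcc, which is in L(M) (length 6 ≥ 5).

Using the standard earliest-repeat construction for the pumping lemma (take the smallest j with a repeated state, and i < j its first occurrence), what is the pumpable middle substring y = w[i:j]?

Run of M on w = d c c d c c:
  step 0: S0  (start)
  step 1: S4  (read d: S0→S4)
  step 2: S0  (read c: S4→S0)   ← first repeat (S0 seen earlier)
  step 3: S0  (read c: S0→S0)
  step 4: S4  (read d: S0→S4)
  step 5: S0  (read c: S4→S0)
  step 6: S0  (read c: S0→S0)

So i = 0, j = 2, giving x = w[0:0] = ε, y = w[0:2] = dc, z = w[2:6] = cdcc.
Check: |xy| = 2 ≤ 5 and |y| = 2 ≥ 1. Reading y takes M from S0 back to S0, so every xyⁱz is accepted.
Pumping length from the standard proof: p = 5 (the number of states). The repeated state found above gives |xy| = j ≤ 5 and |y| = j − i ≥ 1.

dc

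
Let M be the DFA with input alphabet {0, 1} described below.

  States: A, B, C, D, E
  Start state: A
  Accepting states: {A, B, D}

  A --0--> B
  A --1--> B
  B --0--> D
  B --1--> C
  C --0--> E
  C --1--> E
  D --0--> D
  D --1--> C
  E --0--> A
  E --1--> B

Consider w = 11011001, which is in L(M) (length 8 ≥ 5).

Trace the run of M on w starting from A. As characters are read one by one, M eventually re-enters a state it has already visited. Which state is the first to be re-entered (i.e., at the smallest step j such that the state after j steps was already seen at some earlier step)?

B

State sequence: A -1-> B -1-> C -0-> E -1-> B -1-> C -0-> E -0-> A -1-> B
First repeat at step 4: B was already visited.

The earliest repeat is at step j = 4: M is in B, which it already visited at step i = 1.
Since M has 5 states, any run of length ≥ 5 visits 5+1 states, so by pigeonhole some state repeats within the first 5 steps — that repeat gives the pumpable loop.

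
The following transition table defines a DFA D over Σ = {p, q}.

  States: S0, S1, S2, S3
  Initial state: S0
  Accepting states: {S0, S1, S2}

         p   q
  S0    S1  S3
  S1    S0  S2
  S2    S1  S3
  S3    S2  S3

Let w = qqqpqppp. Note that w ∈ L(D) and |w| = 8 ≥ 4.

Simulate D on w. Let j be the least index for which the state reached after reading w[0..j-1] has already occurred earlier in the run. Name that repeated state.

State sequence: S0 -q-> S3 -q-> S3 -q-> S3 -p-> S2 -q-> S3 -p-> S2 -p-> S1 -p-> S0
First repeat at step 2: S3 was already visited.

The earliest repeat is at step j = 2: D is in S3, which it already visited at step i = 1.
With |Q| = 4, pigeonhole forces a state repeat no later than step 4; the substring read between the first and second visits to that state can be pumped.

S3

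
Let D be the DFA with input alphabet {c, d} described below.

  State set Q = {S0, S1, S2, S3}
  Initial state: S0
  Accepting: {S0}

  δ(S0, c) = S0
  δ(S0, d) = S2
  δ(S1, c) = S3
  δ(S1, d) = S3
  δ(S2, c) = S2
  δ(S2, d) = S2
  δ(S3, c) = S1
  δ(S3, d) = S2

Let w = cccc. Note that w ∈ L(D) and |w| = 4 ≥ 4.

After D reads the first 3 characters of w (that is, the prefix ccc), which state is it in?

State sequence: S0 -c-> S0 -c-> S0 -c-> S0

After reading 3 characters, D is in state S0.

S0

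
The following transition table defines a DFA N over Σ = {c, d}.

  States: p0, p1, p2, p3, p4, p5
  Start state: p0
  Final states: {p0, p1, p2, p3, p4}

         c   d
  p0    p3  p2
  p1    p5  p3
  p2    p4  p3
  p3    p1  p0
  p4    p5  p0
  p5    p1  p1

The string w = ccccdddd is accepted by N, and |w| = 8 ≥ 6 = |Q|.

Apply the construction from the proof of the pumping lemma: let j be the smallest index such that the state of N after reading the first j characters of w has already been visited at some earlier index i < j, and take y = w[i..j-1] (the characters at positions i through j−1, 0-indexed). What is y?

cc

Run of N on w = c c c c d d d d:
  step 0: p0  (start)
  step 1: p3  (read c: p0→p3)
  step 2: p1  (read c: p3→p1)
  step 3: p5  (read c: p1→p5)
  step 4: p1  (read c: p5→p1)   ← first repeat (p1 seen earlier)
  step 5: p3  (read d: p1→p3)
  step 6: p0  (read d: p3→p0)
  step 7: p2  (read d: p0→p2)
  step 8: p3  (read d: p2→p3)

So i = 2, j = 4, giving x = w[0:2] = cc, y = w[2:4] = cc, z = w[4:8] = dddd.
Check: |xy| = 4 ≤ 6 and |y| = 2 ≥ 1. Reading y takes N from p1 back to p1, so every xyⁱz is accepted.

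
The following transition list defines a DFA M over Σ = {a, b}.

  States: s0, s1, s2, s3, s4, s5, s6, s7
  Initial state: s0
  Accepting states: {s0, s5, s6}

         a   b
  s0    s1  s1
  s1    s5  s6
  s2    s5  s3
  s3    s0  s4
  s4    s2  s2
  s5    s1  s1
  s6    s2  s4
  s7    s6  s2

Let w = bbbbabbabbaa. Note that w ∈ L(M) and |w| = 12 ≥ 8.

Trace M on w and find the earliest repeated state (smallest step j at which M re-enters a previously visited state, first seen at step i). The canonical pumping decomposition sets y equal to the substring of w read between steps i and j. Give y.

State sequence: s0 -b-> s1 -b-> s6 -b-> s4 -b-> s2 -a-> s5 -b-> s1 -b-> s6 -a-> s2 -b-> s3 -b-> s4 -a-> s2 -a-> s5
First repeat at step 6: s1 was already visited.

So i = 1, j = 6, giving x = w[0:1] = b, y = w[1:6] = bbbab, z = w[6:12] = babbaa.
Check: |xy| = 6 ≤ 8 and |y| = 5 ≥ 1. Reading y takes M from s1 back to s1, so every xyⁱz is accepted.

bbbab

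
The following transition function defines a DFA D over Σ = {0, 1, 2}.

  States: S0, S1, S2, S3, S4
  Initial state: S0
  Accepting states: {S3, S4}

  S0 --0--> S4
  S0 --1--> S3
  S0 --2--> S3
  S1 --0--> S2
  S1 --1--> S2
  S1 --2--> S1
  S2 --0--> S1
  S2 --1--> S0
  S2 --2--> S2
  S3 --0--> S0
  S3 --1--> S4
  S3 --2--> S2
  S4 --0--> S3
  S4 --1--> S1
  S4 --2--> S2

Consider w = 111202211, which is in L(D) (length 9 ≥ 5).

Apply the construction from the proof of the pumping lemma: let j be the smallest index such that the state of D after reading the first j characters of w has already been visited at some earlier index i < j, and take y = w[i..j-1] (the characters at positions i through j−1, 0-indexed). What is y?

2

State sequence: S0 -1-> S3 -1-> S4 -1-> S1 -2-> S1 -0-> S2 -2-> S2 -2-> S2 -1-> S0 -1-> S3
First repeat at step 4: S1 was already visited.

So i = 3, j = 4, giving x = w[0:3] = 111, y = w[3:4] = 2, z = w[4:9] = 02211.
Check: |xy| = 4 ≤ 5 and |y| = 1 ≥ 1. Reading y takes D from S1 back to S1, so every xyⁱz is accepted.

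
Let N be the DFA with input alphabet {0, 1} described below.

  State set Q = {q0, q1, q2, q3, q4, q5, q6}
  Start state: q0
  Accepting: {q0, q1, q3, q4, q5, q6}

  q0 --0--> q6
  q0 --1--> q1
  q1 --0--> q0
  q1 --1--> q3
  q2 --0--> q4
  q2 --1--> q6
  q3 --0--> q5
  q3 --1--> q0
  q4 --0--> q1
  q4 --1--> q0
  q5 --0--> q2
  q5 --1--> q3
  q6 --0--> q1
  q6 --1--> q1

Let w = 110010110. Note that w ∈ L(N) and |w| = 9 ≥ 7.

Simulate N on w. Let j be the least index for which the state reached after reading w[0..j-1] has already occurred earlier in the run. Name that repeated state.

Run of N on w = 1 1 0 0 1 0 1 1 0:
  step 0: q0  (start)
  step 1: q1  (read 1: q0→q1)
  step 2: q3  (read 1: q1→q3)
  step 3: q5  (read 0: q3→q5)
  step 4: q2  (read 0: q5→q2)
  step 5: q6  (read 1: q2→q6)
  step 6: q1  (read 0: q6→q1)   ← first repeat (q1 seen earlier)
  step 7: q3  (read 1: q1→q3)
  step 8: q0  (read 1: q3→q0)
  step 9: q6  (read 0: q0→q6)

The earliest repeat is at step j = 6: N is in q1, which it already visited at step i = 1.

q1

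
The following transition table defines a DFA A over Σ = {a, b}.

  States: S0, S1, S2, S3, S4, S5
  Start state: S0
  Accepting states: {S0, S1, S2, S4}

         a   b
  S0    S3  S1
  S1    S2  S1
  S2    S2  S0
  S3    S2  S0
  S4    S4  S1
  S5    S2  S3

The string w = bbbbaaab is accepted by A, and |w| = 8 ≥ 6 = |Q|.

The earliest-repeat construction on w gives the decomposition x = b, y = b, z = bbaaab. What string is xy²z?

bbbbbaaab

xy^2z = b·b·b·bbaaab = bbbbbaaab.
Reading y = b takes A from S1 back to S1, so after x·y·y the machine is still in S1, and z then leads to the accepting state S0. Hence bbbbbaaab ∈ L(A).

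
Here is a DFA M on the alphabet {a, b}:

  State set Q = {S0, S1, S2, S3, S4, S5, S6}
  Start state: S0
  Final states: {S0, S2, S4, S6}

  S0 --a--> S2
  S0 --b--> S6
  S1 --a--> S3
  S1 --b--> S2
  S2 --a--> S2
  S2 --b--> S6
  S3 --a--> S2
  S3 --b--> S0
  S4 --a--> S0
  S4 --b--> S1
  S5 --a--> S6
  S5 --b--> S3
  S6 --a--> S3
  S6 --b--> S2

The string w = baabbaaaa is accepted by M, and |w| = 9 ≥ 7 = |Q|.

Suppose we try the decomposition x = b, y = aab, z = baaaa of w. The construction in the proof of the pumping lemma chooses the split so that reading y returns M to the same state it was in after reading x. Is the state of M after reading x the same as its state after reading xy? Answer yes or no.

yes

State sequence: S0 -b-> S6 -a-> S3 -a-> S2 -b-> S6

After x (step 1): S6. After xy (step 4): S6.
They match, so y = aab drives M around a cycle from S6 back to itself; pumping y any number of times keeps M in S6 before reading z, and xyⁱz ∈ L(M) for every i ≥ 0.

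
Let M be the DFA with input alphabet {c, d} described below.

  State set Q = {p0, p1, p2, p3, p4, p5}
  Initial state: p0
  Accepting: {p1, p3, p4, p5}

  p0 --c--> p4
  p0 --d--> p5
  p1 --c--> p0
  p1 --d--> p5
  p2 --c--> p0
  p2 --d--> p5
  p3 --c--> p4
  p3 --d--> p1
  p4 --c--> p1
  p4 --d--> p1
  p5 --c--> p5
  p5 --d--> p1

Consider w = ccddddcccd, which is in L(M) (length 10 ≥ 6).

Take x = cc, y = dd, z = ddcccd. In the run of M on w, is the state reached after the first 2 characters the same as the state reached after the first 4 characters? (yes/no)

yes

Run of M on the first 4 characters of w = c c d d:
  step 0: p0  (start)
  step 1: p4  (read c: p0→p4)
  step 2: p1  (read c: p4→p1)
  step 3: p5  (read d: p1→p5)
  step 4: p1  (read d: p5→p1)

After x (step 2): p1. After xy (step 4): p1.
They match, so y = dd drives M around a cycle from p1 back to itself; pumping y any number of times keeps M in p1 before reading z, and xyⁱz ∈ L(M) for every i ≥ 0.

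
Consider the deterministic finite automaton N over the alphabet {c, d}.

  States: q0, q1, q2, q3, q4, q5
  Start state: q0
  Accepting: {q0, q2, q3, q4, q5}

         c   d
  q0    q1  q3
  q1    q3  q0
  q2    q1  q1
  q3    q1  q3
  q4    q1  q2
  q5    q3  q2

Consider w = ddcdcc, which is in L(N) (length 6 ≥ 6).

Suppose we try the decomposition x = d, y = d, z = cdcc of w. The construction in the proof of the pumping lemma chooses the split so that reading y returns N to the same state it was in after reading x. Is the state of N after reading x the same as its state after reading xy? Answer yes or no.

Run of N on the first 2 characters of w = d d:
  step 0: q0  (start)
  step 1: q3  (read d: q0→q3)
  step 2: q3  (read d: q3→q3)

After x (step 1): q3. After xy (step 2): q3.
They match, so y = d drives N around a cycle from q3 back to itself; pumping y any number of times keeps N in q3 before reading z, and xyⁱz ∈ L(N) for every i ≥ 0.

yes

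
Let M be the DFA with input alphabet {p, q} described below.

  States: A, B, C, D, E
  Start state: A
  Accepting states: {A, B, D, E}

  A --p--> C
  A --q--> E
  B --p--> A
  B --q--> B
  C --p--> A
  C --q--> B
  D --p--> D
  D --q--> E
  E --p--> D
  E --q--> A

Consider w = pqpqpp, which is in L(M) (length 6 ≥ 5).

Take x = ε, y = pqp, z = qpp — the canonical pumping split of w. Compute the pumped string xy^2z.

pqppqpqpp

xy^2z = ε·pqp·pqp·qpp = pqppqpqpp.
Reading y = pqp takes M from A back to A, so after x·y·y the machine is still in A, and z then leads to the accepting state D. Hence pqppqpqpp ∈ L(M).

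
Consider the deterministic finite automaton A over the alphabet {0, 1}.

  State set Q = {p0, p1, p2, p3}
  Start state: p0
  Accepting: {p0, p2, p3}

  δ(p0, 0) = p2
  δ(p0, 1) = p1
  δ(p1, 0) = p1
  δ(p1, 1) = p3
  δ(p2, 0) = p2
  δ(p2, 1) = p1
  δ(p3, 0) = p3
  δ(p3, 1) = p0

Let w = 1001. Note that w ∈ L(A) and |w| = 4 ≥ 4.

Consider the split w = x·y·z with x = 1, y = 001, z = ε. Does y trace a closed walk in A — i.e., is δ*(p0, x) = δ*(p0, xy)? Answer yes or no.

Run of A on the first 4 characters of w = 1 0 0 1:
  step 0: p0  (start)
  step 1: p1  (read 1: p0→p1)
  step 2: p1  (read 0: p1→p1)
  step 3: p1  (read 0: p1→p1)
  step 4: p3  (read 1: p1→p3)

After x (step 1): p1. After xy (step 4): p3.
They differ (p1 ≠ p3), so y is not a cycle from the state after x; this split is not the one the pumping-lemma construction produces, and pumping y need not keep the string in L(A).

no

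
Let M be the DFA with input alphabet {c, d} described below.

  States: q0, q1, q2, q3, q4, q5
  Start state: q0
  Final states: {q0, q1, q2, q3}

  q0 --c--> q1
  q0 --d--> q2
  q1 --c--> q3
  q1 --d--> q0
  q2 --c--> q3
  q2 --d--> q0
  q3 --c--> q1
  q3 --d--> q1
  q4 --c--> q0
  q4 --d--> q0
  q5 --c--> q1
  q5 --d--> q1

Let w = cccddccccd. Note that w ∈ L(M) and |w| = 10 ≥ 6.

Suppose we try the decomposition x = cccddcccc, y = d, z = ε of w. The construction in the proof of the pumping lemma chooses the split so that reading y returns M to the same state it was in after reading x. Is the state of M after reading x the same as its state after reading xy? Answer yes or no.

no

State sequence: q0 -c-> q1 -c-> q3 -c-> q1 -d-> q0 -d-> q2 -c-> q3 -c-> q1 -c-> q3 -c-> q1 -d-> q0

After x (step 9): q1. After xy (step 10): q0.
They differ (q1 ≠ q0), so y is not a cycle from the state after x; this split is not the one the pumping-lemma construction produces, and pumping y need not keep the string in L(M).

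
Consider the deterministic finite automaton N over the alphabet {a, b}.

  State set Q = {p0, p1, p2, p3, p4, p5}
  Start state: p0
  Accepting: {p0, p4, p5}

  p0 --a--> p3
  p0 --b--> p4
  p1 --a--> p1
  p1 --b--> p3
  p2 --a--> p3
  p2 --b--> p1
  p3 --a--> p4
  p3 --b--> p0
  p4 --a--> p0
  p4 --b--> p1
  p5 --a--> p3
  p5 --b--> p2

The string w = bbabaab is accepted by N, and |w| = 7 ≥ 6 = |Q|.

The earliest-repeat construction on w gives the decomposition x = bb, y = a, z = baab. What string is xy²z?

bbaabaab

xy^2z = bb·a·a·baab = bbaabaab.
Reading y = a takes N from p1 back to p1, so after x·y·y the machine is still in p1, and z then leads to the accepting state p4. Hence bbaabaab ∈ L(N).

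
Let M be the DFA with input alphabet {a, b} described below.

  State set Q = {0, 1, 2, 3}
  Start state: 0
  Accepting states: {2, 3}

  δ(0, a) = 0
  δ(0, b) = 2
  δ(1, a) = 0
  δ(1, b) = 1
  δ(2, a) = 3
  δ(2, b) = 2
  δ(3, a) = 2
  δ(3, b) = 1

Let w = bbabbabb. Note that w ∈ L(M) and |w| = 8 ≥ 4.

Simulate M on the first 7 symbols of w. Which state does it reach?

2

State sequence: 0 -b-> 2 -b-> 2 -a-> 3 -b-> 1 -b-> 1 -a-> 0 -b-> 2

After reading 7 characters, M is in state 2.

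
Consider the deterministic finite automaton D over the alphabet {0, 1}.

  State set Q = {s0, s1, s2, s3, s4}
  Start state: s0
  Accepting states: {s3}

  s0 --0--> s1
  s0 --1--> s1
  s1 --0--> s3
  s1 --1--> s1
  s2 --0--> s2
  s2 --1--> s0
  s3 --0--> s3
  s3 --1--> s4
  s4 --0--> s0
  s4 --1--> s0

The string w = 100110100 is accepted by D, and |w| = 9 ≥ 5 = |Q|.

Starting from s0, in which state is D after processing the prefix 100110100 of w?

s3

Run of D on the first 9 characters of w = 1 0 0 1 1 0 1 0 0:
  step 0: s0  (start)
  step 1: s1  (read 1: s0→s1)
  step 2: s3  (read 0: s1→s3)
  step 3: s3  (read 0: s3→s3)
  step 4: s4  (read 1: s3→s4)
  step 5: s0  (read 1: s4→s0)
  step 6: s1  (read 0: s0→s1)
  step 7: s1  (read 1: s1→s1)
  step 8: s3  (read 0: s1→s3)
  step 9: s3  (read 0: s3→s3)

After reading 9 characters, D is in state s3.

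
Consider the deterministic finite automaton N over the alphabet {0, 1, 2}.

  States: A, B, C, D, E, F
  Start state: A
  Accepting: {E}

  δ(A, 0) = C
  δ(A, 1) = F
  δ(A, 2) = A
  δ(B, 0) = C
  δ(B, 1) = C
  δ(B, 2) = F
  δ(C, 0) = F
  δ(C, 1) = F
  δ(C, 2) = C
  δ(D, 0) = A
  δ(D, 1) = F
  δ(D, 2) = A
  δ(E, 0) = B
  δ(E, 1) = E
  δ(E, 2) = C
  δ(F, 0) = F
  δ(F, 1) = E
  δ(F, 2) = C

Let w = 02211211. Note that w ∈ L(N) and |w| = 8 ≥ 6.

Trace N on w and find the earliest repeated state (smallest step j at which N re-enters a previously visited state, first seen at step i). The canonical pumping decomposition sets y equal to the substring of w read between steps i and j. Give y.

Run of N on w = 0 2 2 1 1 2 1 1:
  step 0: A  (start)
  step 1: C  (read 0: A→C)
  step 2: C  (read 2: C→C)   ← first repeat (C seen earlier)
  step 3: C  (read 2: C→C)
  step 4: F  (read 1: C→F)
  step 5: E  (read 1: F→E)
  step 6: C  (read 2: E→C)
  step 7: F  (read 1: C→F)
  step 8: E  (read 1: F→E)

So i = 1, j = 2, giving x = w[0:1] = 0, y = w[1:2] = 2, z = w[2:8] = 211211.
Check: |xy| = 2 ≤ 6 and |y| = 1 ≥ 1. Reading y takes N from C back to C, so every xyⁱz is accepted.

2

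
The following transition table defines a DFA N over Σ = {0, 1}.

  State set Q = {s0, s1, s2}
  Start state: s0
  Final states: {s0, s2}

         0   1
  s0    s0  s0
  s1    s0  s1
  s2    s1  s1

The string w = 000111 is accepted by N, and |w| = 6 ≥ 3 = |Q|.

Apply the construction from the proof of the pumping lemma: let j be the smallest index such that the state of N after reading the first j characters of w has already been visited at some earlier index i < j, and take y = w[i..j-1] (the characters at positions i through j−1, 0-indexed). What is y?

0

Run of N on w = 0 0 0 1 1 1:
  step 0: s0  (start)
  step 1: s0  (read 0: s0→s0)   ← first repeat (s0 seen earlier)
  step 2: s0  (read 0: s0→s0)
  step 3: s0  (read 0: s0→s0)
  step 4: s0  (read 1: s0→s0)
  step 5: s0  (read 1: s0→s0)
  step 6: s0  (read 1: s0→s0)

So i = 0, j = 1, giving x = w[0:0] = ε, y = w[0:1] = 0, z = w[1:6] = 00111.
Check: |xy| = 1 ≤ 3 and |y| = 1 ≥ 1. Reading y takes N from s0 back to s0, so every xyⁱz is accepted.
With |Q| = 3, pigeonhole forces a state repeat no later than step 3; the substring read between the first and second visits to that state can be pumped.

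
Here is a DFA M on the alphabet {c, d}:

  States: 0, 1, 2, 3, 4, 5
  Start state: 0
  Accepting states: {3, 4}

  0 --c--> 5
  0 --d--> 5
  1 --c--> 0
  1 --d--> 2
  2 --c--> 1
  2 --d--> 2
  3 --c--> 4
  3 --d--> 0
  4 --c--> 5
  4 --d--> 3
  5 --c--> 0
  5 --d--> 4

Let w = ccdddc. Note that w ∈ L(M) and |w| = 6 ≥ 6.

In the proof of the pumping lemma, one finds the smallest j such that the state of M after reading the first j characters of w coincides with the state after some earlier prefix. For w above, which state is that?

Run of M on w = c c d d d c:
  step 0: 0  (start)
  step 1: 5  (read c: 0→5)
  step 2: 0  (read c: 5→0)   ← first repeat (0 seen earlier)
  step 3: 5  (read d: 0→5)
  step 4: 4  (read d: 5→4)
  step 5: 3  (read d: 4→3)
  step 6: 4  (read c: 3→4)

The earliest repeat is at step j = 2: M is in 0, which it already visited at step i = 0.
The DFA has 6 states, so the proof of the pumping lemma guarantees a repeated state among the first 6+1 visited; the segment between the two visits is the pumpable y.

0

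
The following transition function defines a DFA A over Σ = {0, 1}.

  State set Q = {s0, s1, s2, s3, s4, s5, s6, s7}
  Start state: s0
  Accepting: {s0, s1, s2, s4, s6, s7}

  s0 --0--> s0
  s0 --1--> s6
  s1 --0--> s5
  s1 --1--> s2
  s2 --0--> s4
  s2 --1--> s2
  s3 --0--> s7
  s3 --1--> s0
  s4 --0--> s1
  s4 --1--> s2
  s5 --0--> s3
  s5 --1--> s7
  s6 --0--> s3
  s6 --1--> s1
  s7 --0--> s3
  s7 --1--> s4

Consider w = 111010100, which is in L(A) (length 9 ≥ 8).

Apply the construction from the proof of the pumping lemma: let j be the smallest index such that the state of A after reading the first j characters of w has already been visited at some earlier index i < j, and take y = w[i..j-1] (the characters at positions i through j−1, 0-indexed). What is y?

Run of A on w = 1 1 1 0 1 0 1 0 0:
  step 0: s0  (start)
  step 1: s6  (read 1: s0→s6)
  step 2: s1  (read 1: s6→s1)
  step 3: s2  (read 1: s1→s2)
  step 4: s4  (read 0: s2→s4)
  step 5: s2  (read 1: s4→s2)   ← first repeat (s2 seen earlier)
  step 6: s4  (read 0: s2→s4)
  step 7: s2  (read 1: s4→s2)
  step 8: s4  (read 0: s2→s4)
  step 9: s1  (read 0: s4→s1)

So i = 3, j = 5, giving x = w[0:3] = 111, y = w[3:5] = 01, z = w[5:9] = 0100.
Check: |xy| = 5 ≤ 8 and |y| = 2 ≥ 1. Reading y takes A from s2 back to s2, so every xyⁱz is accepted.

01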